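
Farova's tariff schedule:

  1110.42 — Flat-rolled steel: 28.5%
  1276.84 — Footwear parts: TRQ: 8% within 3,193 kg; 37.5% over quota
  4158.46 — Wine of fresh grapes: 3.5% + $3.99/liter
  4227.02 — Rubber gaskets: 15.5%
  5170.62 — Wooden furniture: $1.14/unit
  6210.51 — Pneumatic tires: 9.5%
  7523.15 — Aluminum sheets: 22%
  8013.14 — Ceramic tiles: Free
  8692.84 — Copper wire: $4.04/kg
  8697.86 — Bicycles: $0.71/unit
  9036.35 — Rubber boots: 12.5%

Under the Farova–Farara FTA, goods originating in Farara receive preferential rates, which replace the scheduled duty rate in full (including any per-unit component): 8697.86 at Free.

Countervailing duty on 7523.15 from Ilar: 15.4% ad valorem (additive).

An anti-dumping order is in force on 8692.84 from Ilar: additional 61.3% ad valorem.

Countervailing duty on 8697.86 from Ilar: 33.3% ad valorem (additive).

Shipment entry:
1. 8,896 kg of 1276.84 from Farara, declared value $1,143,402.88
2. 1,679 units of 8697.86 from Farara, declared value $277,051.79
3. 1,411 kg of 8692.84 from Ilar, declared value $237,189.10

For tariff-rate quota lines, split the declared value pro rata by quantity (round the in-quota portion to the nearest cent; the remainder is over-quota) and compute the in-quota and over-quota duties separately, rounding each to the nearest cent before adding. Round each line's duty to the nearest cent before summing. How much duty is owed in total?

$458,806.53

Line 1 (1276.84, Farara, 8,896 kg, $1,143,402.88):
Code 1276.84 is under a tariff-rate quota (threshold 3,193 kg). In-quota: 3,193 kg at 8%; over-quota: 5,703 kg at 37.5%.
Pro-rata value split: in-quota = $1,143,402.88 × 3,193/8,896 = $410,396.29; over-quota = $1,143,402.88 − $410,396.29 = $733,006.59.
In-quota duty = $410,396.29 × 8% = $32,831.70. Over-quota duty = $733,006.59 × 37.5% = $274,877.47.
Line duty = $32,831.70 + $274,877.47 = $307,709.17.
Line 2 (8697.86, Farara, 1,679 units, $277,051.79):
Base rate for 8697.86 is $0.71/unit.
Origin Farara qualifies under the Farova–Farara agreement and 8697.86 is covered: preferential rate Free applies instead.
The additional-duty order on 8697.86 targets Ilar, not Farara; it does not apply.
Duty = $277,051.79 × 0% = $0.00.
Line 3 (8692.84, Ilar, 1,411 kg, $237,189.10):
Base rate for 8692.84 is $4.04/kg.
Additional duty on 8692.84 from Ilar: +61.3% ad valorem. Applied ad valorem rate = 61.3%.
Duty = $237,189.10 × 61.3% + 1,411 × $4.04 = $151,097.36.
Total = $307,709.17 + $0.00 + $151,097.36 = $458,806.53.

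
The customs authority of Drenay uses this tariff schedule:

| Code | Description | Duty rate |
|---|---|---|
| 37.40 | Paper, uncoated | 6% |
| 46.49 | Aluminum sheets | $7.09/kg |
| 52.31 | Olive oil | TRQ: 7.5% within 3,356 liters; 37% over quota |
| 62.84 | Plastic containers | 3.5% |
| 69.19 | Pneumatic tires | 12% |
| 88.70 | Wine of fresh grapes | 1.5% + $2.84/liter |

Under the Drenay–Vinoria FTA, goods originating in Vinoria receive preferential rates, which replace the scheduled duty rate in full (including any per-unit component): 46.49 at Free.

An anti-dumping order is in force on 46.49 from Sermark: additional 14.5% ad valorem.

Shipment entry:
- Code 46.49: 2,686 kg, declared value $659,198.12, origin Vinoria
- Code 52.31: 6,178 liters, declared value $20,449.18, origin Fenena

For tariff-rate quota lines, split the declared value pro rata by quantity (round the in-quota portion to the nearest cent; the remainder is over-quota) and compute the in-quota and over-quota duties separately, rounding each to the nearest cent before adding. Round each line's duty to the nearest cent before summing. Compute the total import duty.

$4,289.23

Line 1 (46.49, Vinoria, 2,686 kg, $659,198.12):
Base rate for 46.49 is $7.09/kg.
Origin Vinoria qualifies under the Drenay–Vinoria agreement and 46.49 is covered: preferential rate Free applies instead.
The additional-duty order on 46.49 targets Sermark, not Vinoria; it does not apply.
Duty = $659,198.12 × 0% = $0.00.
Line 2 (52.31, Fenena, 6,178 liters, $20,449.18):
Code 52.31 is under a tariff-rate quota (threshold 3,356 liters). In-quota: 3,356 liters at 7.5%; over-quota: 2,822 liters at 37%.
Pro-rata value split: in-quota = $20,449.18 × 3,356/6,178 = $11,108.36; over-quota = $20,449.18 − $11,108.36 = $9,340.82.
In-quota duty = $11,108.36 × 7.5% = $833.13. Over-quota duty = $9,340.82 × 37% = $3,456.10.
Line duty = $833.13 + $3,456.10 = $4,289.23.
Total = $0.00 + $4,289.23 = $4,289.23.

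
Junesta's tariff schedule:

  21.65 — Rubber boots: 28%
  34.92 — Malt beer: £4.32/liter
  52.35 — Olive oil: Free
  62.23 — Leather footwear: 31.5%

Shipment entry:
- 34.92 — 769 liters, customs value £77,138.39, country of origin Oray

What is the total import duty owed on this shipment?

Line 1 (34.92, Oray, 769 liters, £77,138.39):
Base rate for 34.92 is £4.32/liter.
Duty = 769 × £4.32 = £3,322.08.

£3,322.08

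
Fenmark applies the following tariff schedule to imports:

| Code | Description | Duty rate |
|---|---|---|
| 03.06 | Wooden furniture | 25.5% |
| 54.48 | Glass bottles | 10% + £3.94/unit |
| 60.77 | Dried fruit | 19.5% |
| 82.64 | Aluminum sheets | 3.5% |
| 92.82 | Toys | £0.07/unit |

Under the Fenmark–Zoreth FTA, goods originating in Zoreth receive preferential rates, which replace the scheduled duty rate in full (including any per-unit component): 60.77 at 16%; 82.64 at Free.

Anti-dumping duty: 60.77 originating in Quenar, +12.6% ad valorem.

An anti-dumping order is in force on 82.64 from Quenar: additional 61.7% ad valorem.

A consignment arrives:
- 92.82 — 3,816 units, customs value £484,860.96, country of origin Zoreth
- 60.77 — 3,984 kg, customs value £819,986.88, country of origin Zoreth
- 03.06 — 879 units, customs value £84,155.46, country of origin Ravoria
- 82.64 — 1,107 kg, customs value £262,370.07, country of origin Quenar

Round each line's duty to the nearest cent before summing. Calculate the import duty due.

£323,989.95

Line 1 (92.82, Zoreth, 3,816 units, £484,860.96):
Base rate for 92.82 is £0.07/unit.
Origin Zoreth is the FTA partner but 92.82 is not on the preference list; base rate stands.
Duty = 3,816 × £0.07 = £267.12.
Line 2 (60.77, Zoreth, 3,984 kg, £819,986.88):
Base rate for 60.77 is 19.5%.
Origin Zoreth qualifies under the Fenmark–Zoreth agreement and 60.77 is covered: preferential rate 16% applies instead.
The additional-duty order on 60.77 targets Quenar, not Zoreth; it does not apply.
Duty = £819,986.88 × 16% = £131,197.90.
Line 3 (03.06, Ravoria, 879 units, £84,155.46):
Base rate for 03.06 is 25.5%.
Duty = £84,155.46 × 25.5% = £21,459.64.
Line 4 (82.64, Quenar, 1,107 kg, £262,370.07):
Base rate for 82.64 is 3.5%.
82.64 has an FTA preferential rate, but origin Quenar is not Zoreth; base rate stands.
Additional duty on 82.64 from Quenar: +61.7%. Applied ad valorem rate: 3.5% + 61.7% = 65.2%.
Duty = £262,370.07 × 65.2% = £171,065.29.
Total = £267.12 + £131,197.90 + £21,459.64 + £171,065.29 = £323,989.95.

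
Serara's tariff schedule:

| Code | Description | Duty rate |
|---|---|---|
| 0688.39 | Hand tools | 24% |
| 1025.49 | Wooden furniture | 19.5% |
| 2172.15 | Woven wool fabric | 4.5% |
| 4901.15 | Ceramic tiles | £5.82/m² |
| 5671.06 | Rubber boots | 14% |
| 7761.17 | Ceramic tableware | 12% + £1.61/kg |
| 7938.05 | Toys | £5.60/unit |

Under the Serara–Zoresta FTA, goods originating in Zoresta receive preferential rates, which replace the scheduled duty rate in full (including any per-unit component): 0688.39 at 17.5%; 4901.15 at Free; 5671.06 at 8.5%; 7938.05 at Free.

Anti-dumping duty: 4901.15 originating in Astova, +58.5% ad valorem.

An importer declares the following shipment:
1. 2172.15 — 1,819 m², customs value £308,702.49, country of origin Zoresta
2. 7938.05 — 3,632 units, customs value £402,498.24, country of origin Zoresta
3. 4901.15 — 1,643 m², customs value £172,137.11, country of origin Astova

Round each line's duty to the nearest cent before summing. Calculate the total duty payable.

£124,154.08

Line 1 (2172.15, Zoresta, 1,819 m², £308,702.49):
Base rate for 2172.15 is 4.5%.
Origin Zoresta is the FTA partner but 2172.15 is not on the preference list; base rate stands.
Duty = £308,702.49 × 4.5% = £13,891.61.
Line 2 (7938.05, Zoresta, 3,632 units, £402,498.24):
Base rate for 7938.05 is £5.60/unit.
Origin Zoresta qualifies under the Serara–Zoresta agreement and 7938.05 is covered: preferential rate Free applies instead.
Duty = £402,498.24 × 0% = £0.00.
Line 3 (4901.15, Astova, 1,643 m², £172,137.11):
Base rate for 4901.15 is £5.82/m².
4901.15 has an FTA preferential rate, but origin Astova is not Zoresta; base rate stands.
Additional duty on 4901.15 from Astova: +58.5% ad valorem. Applied ad valorem rate = 58.5%.
Duty = £172,137.11 × 58.5% + 1,643 × £5.82 = £110,262.47.
Total = £13,891.61 + £0.00 + £110,262.47 = £124,154.08.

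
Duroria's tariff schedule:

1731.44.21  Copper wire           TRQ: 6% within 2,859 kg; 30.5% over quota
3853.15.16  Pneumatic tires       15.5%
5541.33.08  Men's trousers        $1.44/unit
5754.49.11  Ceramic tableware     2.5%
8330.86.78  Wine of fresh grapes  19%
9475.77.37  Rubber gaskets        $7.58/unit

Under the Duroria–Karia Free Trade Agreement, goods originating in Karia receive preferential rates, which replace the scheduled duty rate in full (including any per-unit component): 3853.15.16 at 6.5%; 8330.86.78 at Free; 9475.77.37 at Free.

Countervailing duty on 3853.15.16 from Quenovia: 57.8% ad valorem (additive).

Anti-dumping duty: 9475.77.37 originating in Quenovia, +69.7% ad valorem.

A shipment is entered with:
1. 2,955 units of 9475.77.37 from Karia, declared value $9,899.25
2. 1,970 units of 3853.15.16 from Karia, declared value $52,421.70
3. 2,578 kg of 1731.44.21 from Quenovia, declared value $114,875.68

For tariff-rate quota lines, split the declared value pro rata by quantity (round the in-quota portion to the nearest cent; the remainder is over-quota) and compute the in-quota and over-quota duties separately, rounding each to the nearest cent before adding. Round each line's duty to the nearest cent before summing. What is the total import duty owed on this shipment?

Line 1 (9475.77.37, Karia, 2,955 units, $9,899.25):
Base rate for 9475.77.37 is $7.58/unit.
Origin Karia qualifies under the Duroria–Karia agreement and 9475.77.37 is covered: preferential rate Free applies instead.
The additional-duty order on 9475.77.37 targets Quenovia, not Karia; it does not apply.
Duty = $9,899.25 × 0% = $0.00.
Line 2 (3853.15.16, Karia, 1,970 units, $52,421.70):
Base rate for 3853.15.16 is 15.5%.
Origin Karia qualifies under the Duroria–Karia agreement and 3853.15.16 is covered: preferential rate 6.5% applies instead.
The additional-duty order on 3853.15.16 targets Quenovia, not Karia; it does not apply.
Duty = $52,421.70 × 6.5% = $3,407.41.
Line 3 (1731.44.21, Quenovia, 2,578 kg, $114,875.68):
Code 1731.44.21 is under a tariff-rate quota (threshold 2,859 kg). Quantity 2,578 kg is within the quota, so the in-quota rate 6% applies to the full value.
Duty = $114,875.68 × 6% = $6,892.54.
Total = $0.00 + $3,407.41 + $6,892.54 = $10,299.95.

$10,299.95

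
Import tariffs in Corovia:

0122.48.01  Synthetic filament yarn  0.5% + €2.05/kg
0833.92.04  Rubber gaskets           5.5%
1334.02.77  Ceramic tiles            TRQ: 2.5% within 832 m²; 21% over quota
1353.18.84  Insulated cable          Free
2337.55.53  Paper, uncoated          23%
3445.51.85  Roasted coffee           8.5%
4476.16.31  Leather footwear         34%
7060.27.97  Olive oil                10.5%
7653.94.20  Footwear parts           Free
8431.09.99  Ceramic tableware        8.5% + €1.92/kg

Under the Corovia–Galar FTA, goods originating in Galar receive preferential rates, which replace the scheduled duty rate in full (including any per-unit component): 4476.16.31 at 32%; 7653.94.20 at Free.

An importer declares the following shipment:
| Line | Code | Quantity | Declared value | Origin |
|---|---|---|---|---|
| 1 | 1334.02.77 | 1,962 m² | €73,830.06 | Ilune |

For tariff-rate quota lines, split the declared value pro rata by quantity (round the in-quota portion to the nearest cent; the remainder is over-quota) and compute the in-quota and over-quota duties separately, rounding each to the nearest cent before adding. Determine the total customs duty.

€9,712.30

Line 1 (1334.02.77, Ilune, 1,962 m², €73,830.06):
Code 1334.02.77 is under a tariff-rate quota (threshold 832 m²). In-quota: 832 m² at 2.5%; over-quota: 1,130 m² at 21%.
Pro-rata value split: in-quota = €73,830.06 × 832/1,962 = €31,308.16; over-quota = €73,830.06 − €31,308.16 = €42,521.90.
In-quota duty = €31,308.16 × 2.5% = €782.70. Over-quota duty = €42,521.90 × 21% = €8,929.60.
Line duty = €782.70 + €8,929.60 = €9,712.30.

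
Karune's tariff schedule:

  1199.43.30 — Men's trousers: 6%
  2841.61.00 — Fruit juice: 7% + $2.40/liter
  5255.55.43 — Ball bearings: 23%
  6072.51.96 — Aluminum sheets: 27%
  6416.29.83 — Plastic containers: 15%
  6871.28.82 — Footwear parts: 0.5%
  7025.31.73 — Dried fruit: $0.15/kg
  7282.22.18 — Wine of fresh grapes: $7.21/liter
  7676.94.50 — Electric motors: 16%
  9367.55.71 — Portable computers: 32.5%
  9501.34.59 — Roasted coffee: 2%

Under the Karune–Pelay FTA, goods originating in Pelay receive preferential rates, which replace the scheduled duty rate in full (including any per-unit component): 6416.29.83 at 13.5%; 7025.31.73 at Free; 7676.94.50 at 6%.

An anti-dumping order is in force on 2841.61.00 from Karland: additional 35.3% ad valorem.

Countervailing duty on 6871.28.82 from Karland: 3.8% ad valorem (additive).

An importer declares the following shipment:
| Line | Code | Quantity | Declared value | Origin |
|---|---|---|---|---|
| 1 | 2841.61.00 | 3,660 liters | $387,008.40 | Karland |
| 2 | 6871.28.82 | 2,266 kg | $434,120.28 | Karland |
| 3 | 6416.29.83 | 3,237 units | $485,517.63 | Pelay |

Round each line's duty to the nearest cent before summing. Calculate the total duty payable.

Line 1 (2841.61.00, Karland, 3,660 liters, $387,008.40):
Base rate for 2841.61.00 is 7% + $2.40/liter.
Additional duty on 2841.61.00 from Karland: +35.3%. Applied ad valorem rate: 7% + 35.3% = 42.3%.
Duty = $387,008.40 × 42.3% + 3,660 × $2.40 = $172,488.55.
Line 2 (6871.28.82, Karland, 2,266 kg, $434,120.28):
Base rate for 6871.28.82 is 0.5%.
Additional duty on 6871.28.82 from Karland: +3.8%. Applied ad valorem rate: 0.5% + 3.8% = 4.3%.
Duty = $434,120.28 × 4.3% = $18,667.17.
Line 3 (6416.29.83, Pelay, 3,237 units, $485,517.63):
Base rate for 6416.29.83 is 15%.
Origin Pelay qualifies under the Karune–Pelay agreement and 6416.29.83 is covered: preferential rate 13.5% applies instead.
Duty = $485,517.63 × 13.5% = $65,544.88.
Total = $172,488.55 + $18,667.17 + $65,544.88 = $256,700.60.

$256,700.60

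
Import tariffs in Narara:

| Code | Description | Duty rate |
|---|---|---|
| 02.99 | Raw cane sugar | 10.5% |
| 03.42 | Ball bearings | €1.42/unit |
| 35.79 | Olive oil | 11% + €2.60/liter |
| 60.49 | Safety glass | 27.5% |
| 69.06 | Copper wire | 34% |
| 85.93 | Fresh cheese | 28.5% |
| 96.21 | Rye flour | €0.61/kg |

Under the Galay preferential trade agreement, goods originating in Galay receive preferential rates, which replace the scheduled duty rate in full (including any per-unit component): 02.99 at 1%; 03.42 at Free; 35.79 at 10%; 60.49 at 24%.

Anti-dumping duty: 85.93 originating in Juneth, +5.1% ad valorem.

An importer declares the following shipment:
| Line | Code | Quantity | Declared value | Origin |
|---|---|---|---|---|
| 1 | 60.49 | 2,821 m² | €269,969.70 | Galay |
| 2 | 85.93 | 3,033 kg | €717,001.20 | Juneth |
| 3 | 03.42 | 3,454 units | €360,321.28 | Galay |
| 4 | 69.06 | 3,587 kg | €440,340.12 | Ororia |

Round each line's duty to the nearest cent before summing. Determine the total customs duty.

€455,420.77

Line 1 (60.49, Galay, 2,821 m², €269,969.70):
Base rate for 60.49 is 27.5%.
Origin Galay qualifies under the Narara–Galay agreement and 60.49 is covered: preferential rate 24% applies instead.
Duty = €269,969.70 × 24% = €64,792.73.
Line 2 (85.93, Juneth, 3,033 kg, €717,001.20):
Base rate for 85.93 is 28.5%.
Additional duty on 85.93 from Juneth: +5.1%. Applied ad valorem rate: 28.5% + 5.1% = 33.6%.
Duty = €717,001.20 × 33.6% = €240,912.40.
Line 3 (03.42, Galay, 3,454 units, €360,321.28):
Base rate for 03.42 is €1.42/unit.
Origin Galay qualifies under the Narara–Galay agreement and 03.42 is covered: preferential rate Free applies instead.
Duty = €360,321.28 × 0% = €0.00.
Line 4 (69.06, Ororia, 3,587 kg, €440,340.12):
Base rate for 69.06 is 34%.
Duty = €440,340.12 × 34% = €149,715.64.
Total = €64,792.73 + €240,912.40 + €0.00 + €149,715.64 = €455,420.77.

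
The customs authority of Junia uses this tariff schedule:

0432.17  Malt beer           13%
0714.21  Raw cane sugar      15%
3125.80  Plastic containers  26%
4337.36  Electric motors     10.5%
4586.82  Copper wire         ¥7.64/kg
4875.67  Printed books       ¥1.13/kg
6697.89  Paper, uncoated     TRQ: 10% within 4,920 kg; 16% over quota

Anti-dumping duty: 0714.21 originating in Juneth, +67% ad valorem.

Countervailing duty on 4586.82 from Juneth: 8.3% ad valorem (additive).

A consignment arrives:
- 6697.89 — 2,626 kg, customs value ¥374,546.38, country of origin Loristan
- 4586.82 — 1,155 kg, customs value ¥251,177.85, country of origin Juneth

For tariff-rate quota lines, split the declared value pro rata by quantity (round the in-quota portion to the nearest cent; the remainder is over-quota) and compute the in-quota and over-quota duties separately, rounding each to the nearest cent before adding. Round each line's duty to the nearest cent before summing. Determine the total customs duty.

¥67,126.60

Line 1 (6697.89, Loristan, 2,626 kg, ¥374,546.38):
Code 6697.89 is under a tariff-rate quota (threshold 4,920 kg). Quantity 2,626 kg is within the quota, so the in-quota rate 10% applies to the full value.
Duty = ¥374,546.38 × 10% = ¥37,454.64.
Line 2 (4586.82, Juneth, 1,155 kg, ¥251,177.85):
Base rate for 4586.82 is ¥7.64/kg.
Additional duty on 4586.82 from Juneth: +8.3% ad valorem. Applied ad valorem rate = 8.3%.
Duty = ¥251,177.85 × 8.3% + 1,155 × ¥7.64 = ¥29,671.96.
Total = ¥37,454.64 + ¥29,671.96 = ¥67,126.60.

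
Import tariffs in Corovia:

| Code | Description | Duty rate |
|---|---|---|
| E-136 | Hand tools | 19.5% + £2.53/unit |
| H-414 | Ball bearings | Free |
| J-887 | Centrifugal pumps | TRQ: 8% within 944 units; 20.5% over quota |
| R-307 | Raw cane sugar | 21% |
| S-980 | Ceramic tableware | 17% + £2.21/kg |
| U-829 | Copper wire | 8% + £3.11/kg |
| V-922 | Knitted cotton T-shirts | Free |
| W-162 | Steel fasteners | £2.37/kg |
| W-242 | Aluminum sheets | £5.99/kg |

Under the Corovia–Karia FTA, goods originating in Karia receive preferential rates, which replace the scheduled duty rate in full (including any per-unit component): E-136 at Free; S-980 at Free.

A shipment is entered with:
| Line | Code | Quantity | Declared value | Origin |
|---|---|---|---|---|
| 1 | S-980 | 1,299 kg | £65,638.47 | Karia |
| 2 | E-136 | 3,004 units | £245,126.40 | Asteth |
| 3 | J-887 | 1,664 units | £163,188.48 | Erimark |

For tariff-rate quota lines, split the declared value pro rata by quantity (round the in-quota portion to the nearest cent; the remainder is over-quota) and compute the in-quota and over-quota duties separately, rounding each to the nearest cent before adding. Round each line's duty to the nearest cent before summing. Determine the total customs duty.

Line 1 (S-980, Karia, 1,299 kg, £65,638.47):
Base rate for S-980 is 17% + £2.21/kg.
Origin Karia qualifies under the Corovia–Karia agreement and S-980 is covered: preferential rate Free applies instead.
Duty = £65,638.47 × 0% = £0.00.
Line 2 (E-136, Asteth, 3,004 units, £245,126.40):
Base rate for E-136 is 19.5% + £2.53/unit.
E-136 has an FTA preferential rate, but origin Asteth is not Karia; base rate stands.
Duty = £245,126.40 × 19.5% + 3,004 × £2.53 = £55,399.77.
Line 3 (J-887, Erimark, 1,664 units, £163,188.48):
Code J-887 is under a tariff-rate quota (threshold 944 units). In-quota: 944 units at 8%; over-quota: 720 units at 20.5%.
Pro-rata value split: in-quota = £163,188.48 × 944/1,664 = £92,578.08; over-quota = £163,188.48 − £92,578.08 = £70,610.40.
In-quota duty = £92,578.08 × 8% = £7,406.25. Over-quota duty = £70,610.40 × 20.5% = £14,475.13.
Line duty = £7,406.25 + £14,475.13 = £21,881.38.
Total = £0.00 + £55,399.77 + £21,881.38 = £77,281.15.

£77,281.15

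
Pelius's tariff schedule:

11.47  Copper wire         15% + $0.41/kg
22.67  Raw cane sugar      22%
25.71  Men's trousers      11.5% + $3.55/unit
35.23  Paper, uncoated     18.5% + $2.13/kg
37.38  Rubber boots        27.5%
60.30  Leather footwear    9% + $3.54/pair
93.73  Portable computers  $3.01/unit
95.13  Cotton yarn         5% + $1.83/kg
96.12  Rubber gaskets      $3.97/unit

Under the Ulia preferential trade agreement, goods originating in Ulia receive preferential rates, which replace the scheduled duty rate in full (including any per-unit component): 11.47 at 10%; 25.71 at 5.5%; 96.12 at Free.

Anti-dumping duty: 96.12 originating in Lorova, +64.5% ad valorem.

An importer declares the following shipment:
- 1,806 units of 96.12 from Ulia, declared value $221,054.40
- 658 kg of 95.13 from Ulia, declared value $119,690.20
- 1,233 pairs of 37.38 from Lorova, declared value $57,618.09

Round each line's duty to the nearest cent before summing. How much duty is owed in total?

Line 1 (96.12, Ulia, 1,806 units, $221,054.40):
Base rate for 96.12 is $3.97/unit.
Origin Ulia qualifies under the Pelius–Ulia agreement and 96.12 is covered: preferential rate Free applies instead.
The additional-duty order on 96.12 targets Lorova, not Ulia; it does not apply.
Duty = $221,054.40 × 0% = $0.00.
Line 2 (95.13, Ulia, 658 kg, $119,690.20):
Base rate for 95.13 is 5% + $1.83/kg.
Origin Ulia is the FTA partner but 95.13 is not on the preference list; base rate stands.
Duty = $119,690.20 × 5% + 658 × $1.83 = $7,188.65.
Line 3 (37.38, Lorova, 1,233 pairs, $57,618.09):
Base rate for 37.38 is 27.5%.
Duty = $57,618.09 × 27.5% = $15,844.97.
Total = $0.00 + $7,188.65 + $15,844.97 = $23,033.62.

$23,033.62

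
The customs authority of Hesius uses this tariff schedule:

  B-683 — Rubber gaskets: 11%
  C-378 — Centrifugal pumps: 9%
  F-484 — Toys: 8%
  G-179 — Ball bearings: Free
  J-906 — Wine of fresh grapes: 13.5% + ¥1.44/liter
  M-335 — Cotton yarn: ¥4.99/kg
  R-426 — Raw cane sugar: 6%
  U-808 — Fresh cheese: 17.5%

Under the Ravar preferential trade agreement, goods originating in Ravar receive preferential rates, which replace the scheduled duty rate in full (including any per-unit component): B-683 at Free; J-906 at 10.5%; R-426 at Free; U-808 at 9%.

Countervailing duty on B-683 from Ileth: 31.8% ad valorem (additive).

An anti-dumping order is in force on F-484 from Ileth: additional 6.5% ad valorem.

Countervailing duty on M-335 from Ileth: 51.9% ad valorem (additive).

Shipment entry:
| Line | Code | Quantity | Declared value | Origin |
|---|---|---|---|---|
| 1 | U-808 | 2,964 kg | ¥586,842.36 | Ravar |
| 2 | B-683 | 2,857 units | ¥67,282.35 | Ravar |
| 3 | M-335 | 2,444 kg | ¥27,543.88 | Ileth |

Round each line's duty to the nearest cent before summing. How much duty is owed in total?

¥79,306.64

Line 1 (U-808, Ravar, 2,964 kg, ¥586,842.36):
Base rate for U-808 is 17.5%.
Origin Ravar qualifies under the Hesius–Ravar agreement and U-808 is covered: preferential rate 9% applies instead.
Duty = ¥586,842.36 × 9% = ¥52,815.81.
Line 2 (B-683, Ravar, 2,857 units, ¥67,282.35):
Base rate for B-683 is 11%.
Origin Ravar qualifies under the Hesius–Ravar agreement and B-683 is covered: preferential rate Free applies instead.
The additional-duty order on B-683 targets Ileth, not Ravar; it does not apply.
Duty = ¥67,282.35 × 0% = ¥0.00.
Line 3 (M-335, Ileth, 2,444 kg, ¥27,543.88):
Base rate for M-335 is ¥4.99/kg.
Additional duty on M-335 from Ileth: +51.9% ad valorem. Applied ad valorem rate = 51.9%.
Duty = ¥27,543.88 × 51.9% + 2,444 × ¥4.99 = ¥26,490.83.
Total = ¥52,815.81 + ¥0.00 + ¥26,490.83 = ¥79,306.64.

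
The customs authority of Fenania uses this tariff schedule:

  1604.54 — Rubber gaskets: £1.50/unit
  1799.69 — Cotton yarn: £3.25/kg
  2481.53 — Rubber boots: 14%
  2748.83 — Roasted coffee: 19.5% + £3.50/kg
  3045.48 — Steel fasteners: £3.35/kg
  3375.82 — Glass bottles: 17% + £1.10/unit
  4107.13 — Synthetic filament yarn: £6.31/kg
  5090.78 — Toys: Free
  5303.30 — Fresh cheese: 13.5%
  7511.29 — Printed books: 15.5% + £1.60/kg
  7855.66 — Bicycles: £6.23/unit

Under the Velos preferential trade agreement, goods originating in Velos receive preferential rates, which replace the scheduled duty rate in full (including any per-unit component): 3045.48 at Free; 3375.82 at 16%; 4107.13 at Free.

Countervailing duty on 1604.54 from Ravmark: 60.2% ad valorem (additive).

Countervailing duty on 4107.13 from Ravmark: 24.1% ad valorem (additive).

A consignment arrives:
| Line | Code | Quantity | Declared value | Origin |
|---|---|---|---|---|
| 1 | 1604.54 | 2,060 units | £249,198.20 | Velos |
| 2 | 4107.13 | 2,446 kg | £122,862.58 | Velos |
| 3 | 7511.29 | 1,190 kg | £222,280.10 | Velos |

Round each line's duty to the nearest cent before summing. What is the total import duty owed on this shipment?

£39,447.42

Line 1 (1604.54, Velos, 2,060 units, £249,198.20):
Base rate for 1604.54 is £1.50/unit.
Origin Velos is the FTA partner but 1604.54 is not on the preference list; base rate stands.
The additional-duty order on 1604.54 targets Ravmark, not Velos; it does not apply.
Duty = 2,060 × £1.50 = £3,090.00.
Line 2 (4107.13, Velos, 2,446 kg, £122,862.58):
Base rate for 4107.13 is £6.31/kg.
Origin Velos qualifies under the Fenania–Velos agreement and 4107.13 is covered: preferential rate Free applies instead.
The additional-duty order on 4107.13 targets Ravmark, not Velos; it does not apply.
Duty = £122,862.58 × 0% = £0.00.
Line 3 (7511.29, Velos, 1,190 kg, £222,280.10):
Base rate for 7511.29 is 15.5% + £1.60/kg.
Origin Velos is the FTA partner but 7511.29 is not on the preference list; base rate stands.
Duty = £222,280.10 × 15.5% + 1,190 × £1.60 = £36,357.42.
Total = £3,090.00 + £0.00 + £36,357.42 = £39,447.42.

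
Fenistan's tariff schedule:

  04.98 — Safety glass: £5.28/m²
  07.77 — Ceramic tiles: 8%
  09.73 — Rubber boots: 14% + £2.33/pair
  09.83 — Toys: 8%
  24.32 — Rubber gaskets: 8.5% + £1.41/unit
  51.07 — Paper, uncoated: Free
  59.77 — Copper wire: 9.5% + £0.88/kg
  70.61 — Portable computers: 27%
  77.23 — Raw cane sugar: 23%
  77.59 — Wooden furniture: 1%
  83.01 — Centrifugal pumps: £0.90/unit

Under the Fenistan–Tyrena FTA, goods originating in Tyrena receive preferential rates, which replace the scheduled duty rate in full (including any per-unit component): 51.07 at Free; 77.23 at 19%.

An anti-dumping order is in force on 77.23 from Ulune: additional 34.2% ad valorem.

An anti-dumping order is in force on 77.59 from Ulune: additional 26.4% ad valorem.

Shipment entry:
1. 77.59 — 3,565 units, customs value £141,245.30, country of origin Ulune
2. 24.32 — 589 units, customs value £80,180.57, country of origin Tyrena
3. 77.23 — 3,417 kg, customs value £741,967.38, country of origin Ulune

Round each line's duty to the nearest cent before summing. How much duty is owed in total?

£470,752.39

Line 1 (77.59, Ulune, 3,565 units, £141,245.30):
Base rate for 77.59 is 1%.
Additional duty on 77.59 from Ulune: +26.4%. Applied ad valorem rate: 1% + 26.4% = 27.4%.
Duty = £141,245.30 × 27.4% = £38,701.21.
Line 2 (24.32, Tyrena, 589 units, £80,180.57):
Base rate for 24.32 is 8.5% + £1.41/unit.
Origin Tyrena is the FTA partner but 24.32 is not on the preference list; base rate stands.
Duty = £80,180.57 × 8.5% + 589 × £1.41 = £7,645.84.
Line 3 (77.23, Ulune, 3,417 kg, £741,967.38):
Base rate for 77.23 is 23%.
77.23 has an FTA preferential rate, but origin Ulune is not Tyrena; base rate stands.
Additional duty on 77.23 from Ulune: +34.2%. Applied ad valorem rate: 23% + 34.2% = 57.2%.
Duty = £741,967.38 × 57.2% = £424,405.34.
Total = £38,701.21 + £7,645.84 + £424,405.34 = £470,752.39.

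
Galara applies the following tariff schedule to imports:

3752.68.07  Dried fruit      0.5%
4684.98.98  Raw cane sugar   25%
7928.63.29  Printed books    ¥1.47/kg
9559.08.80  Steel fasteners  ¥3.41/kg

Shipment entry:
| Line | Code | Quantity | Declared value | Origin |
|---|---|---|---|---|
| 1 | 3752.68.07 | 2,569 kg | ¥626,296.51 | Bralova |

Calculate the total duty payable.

Line 1 (3752.68.07, Bralova, 2,569 kg, ¥626,296.51):
Base rate for 3752.68.07 is 0.5%.
Duty = ¥626,296.51 × 0.5% = ¥3,131.48.

¥3,131.48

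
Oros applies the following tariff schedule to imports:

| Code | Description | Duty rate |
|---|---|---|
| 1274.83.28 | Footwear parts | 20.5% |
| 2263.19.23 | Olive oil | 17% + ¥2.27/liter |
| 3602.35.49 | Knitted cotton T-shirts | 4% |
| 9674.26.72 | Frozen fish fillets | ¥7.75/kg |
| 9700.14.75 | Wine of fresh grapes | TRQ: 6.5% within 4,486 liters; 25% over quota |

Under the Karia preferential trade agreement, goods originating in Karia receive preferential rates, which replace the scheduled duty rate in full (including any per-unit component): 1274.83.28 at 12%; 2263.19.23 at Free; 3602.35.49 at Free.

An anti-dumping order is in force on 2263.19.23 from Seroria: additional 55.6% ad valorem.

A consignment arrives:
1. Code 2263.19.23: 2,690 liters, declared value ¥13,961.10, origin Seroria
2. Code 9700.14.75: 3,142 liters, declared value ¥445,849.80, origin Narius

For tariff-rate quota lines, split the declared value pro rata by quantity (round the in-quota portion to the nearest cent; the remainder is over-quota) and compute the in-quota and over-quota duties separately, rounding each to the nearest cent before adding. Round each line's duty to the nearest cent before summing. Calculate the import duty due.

Line 1 (2263.19.23, Seroria, 2,690 liters, ¥13,961.10):
Base rate for 2263.19.23 is 17% + ¥2.27/liter.
2263.19.23 has an FTA preferential rate, but origin Seroria is not Karia; base rate stands.
Additional duty on 2263.19.23 from Seroria: +55.6%. Applied ad valorem rate: 17% + 55.6% = 72.6%.
Duty = ¥13,961.10 × 72.6% + 2,690 × ¥2.27 = ¥16,242.06.
Line 2 (9700.14.75, Narius, 3,142 liters, ¥445,849.80):
Code 9700.14.75 is under a tariff-rate quota (threshold 4,486 liters). Quantity 3,142 liters is within the quota, so the in-quota rate 6.5% applies to the full value.
Duty = ¥445,849.80 × 6.5% = ¥28,980.24.
Total = ¥16,242.06 + ¥28,980.24 = ¥45,222.30.

¥45,222.30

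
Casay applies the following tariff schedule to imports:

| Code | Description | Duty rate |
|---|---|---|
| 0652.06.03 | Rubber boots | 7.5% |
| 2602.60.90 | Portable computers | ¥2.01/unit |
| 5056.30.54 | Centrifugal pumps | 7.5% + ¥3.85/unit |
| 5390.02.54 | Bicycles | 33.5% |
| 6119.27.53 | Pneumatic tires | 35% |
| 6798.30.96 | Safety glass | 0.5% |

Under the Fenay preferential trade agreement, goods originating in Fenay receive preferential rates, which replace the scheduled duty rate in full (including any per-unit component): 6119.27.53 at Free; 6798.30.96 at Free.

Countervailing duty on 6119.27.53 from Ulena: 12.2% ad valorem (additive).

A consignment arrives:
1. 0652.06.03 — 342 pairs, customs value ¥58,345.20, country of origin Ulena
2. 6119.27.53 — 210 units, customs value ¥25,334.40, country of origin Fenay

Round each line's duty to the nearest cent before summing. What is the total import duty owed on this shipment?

Line 1 (0652.06.03, Ulena, 342 pairs, ¥58,345.20):
Base rate for 0652.06.03 is 7.5%.
Duty = ¥58,345.20 × 7.5% = ¥4,375.89.
Line 2 (6119.27.53, Fenay, 210 units, ¥25,334.40):
Base rate for 6119.27.53 is 35%.
Origin Fenay qualifies under the Casay–Fenay agreement and 6119.27.53 is covered: preferential rate Free applies instead.
The additional-duty order on 6119.27.53 targets Ulena, not Fenay; it does not apply.
Duty = ¥25,334.40 × 0% = ¥0.00.
Total = ¥4,375.89 + ¥0.00 = ¥4,375.89.

¥4,375.89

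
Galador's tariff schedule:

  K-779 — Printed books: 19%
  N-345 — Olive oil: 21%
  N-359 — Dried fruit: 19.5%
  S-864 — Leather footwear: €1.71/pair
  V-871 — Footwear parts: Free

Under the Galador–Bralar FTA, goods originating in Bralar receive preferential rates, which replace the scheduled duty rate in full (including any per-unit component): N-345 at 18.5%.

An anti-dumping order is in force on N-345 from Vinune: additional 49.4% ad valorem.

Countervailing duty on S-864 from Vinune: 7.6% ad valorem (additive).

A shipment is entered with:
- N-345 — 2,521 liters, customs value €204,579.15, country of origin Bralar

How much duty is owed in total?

Line 1 (N-345, Bralar, 2,521 liters, €204,579.15):
Base rate for N-345 is 21%.
Origin Bralar qualifies under the Galador–Bralar agreement and N-345 is covered: preferential rate 18.5% applies instead.
The additional-duty order on N-345 targets Vinune, not Bralar; it does not apply.
Duty = €204,579.15 × 18.5% = €37,847.14.

€37,847.14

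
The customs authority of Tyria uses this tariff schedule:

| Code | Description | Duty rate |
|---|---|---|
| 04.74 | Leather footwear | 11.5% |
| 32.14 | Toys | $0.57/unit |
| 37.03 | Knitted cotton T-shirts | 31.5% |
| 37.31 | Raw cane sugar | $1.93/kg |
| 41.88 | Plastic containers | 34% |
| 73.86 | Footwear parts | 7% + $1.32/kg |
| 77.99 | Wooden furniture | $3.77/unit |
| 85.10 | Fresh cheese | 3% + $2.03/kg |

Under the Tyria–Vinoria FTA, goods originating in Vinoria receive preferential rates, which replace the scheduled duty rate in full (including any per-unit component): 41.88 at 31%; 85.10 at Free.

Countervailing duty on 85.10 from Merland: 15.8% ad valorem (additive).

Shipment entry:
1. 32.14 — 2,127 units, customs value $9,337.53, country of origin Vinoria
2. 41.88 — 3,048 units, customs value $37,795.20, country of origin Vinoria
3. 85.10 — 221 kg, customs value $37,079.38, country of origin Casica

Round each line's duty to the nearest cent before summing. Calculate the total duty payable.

$14,489.91

Line 1 (32.14, Vinoria, 2,127 units, $9,337.53):
Base rate for 32.14 is $0.57/unit.
Origin Vinoria is the FTA partner but 32.14 is not on the preference list; base rate stands.
Duty = 2,127 × $0.57 = $1,212.39.
Line 2 (41.88, Vinoria, 3,048 units, $37,795.20):
Base rate for 41.88 is 34%.
Origin Vinoria qualifies under the Tyria–Vinoria agreement and 41.88 is covered: preferential rate 31% applies instead.
Duty = $37,795.20 × 31% = $11,716.51.
Line 3 (85.10, Casica, 221 kg, $37,079.38):
Base rate for 85.10 is 3% + $2.03/kg.
85.10 has an FTA preferential rate, but origin Casica is not Vinoria; base rate stands.
The additional-duty order on 85.10 targets Merland, not Casica; it does not apply.
Duty = $37,079.38 × 3% + 221 × $2.03 = $1,561.01.
Total = $1,212.39 + $11,716.51 + $1,561.01 = $14,489.91.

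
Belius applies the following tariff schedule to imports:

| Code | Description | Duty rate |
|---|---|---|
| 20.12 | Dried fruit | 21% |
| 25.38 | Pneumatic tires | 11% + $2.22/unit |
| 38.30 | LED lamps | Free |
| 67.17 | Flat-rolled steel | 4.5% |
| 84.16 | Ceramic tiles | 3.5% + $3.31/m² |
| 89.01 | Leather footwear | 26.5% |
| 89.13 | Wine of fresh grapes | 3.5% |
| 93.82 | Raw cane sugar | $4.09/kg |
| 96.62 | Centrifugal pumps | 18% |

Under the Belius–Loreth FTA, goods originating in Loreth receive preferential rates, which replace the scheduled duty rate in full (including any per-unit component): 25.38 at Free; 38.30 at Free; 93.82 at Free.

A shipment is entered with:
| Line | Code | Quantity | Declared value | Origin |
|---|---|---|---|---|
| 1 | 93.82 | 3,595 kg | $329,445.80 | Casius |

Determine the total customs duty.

$14,703.55

Line 1 (93.82, Casius, 3,595 kg, $329,445.80):
Base rate for 93.82 is $4.09/kg.
93.82 has an FTA preferential rate, but origin Casius is not Loreth; base rate stands.
Duty = 3,595 × $4.09 = $14,703.55.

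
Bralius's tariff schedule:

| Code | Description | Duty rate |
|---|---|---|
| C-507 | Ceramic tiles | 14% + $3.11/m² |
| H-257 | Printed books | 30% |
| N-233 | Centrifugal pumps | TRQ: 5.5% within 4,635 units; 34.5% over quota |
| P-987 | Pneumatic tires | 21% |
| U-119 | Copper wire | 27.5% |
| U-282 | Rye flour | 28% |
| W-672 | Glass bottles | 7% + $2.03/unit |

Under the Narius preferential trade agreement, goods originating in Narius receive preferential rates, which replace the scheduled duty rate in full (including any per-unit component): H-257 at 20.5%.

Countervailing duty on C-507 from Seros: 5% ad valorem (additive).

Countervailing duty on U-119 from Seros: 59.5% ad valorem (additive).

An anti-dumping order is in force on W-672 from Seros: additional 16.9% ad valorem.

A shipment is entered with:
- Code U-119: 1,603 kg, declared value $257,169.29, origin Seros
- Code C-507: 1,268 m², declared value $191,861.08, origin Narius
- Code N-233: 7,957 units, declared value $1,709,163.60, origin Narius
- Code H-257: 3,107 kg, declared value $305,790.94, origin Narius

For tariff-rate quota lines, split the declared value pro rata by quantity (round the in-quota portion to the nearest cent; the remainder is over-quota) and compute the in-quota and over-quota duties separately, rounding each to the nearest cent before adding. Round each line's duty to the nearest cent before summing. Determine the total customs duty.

Line 1 (U-119, Seros, 1,603 kg, $257,169.29):
Base rate for U-119 is 27.5%.
Additional duty on U-119 from Seros: +59.5%. Applied ad valorem rate: 27.5% + 59.5% = 87%.
Duty = $257,169.29 × 87% = $223,737.28.
Line 2 (C-507, Narius, 1,268 m², $191,861.08):
Base rate for C-507 is 14% + $3.11/m².
Origin Narius is the FTA partner but C-507 is not on the preference list; base rate stands.
The additional-duty order on C-507 targets Seros, not Narius; it does not apply.
Duty = $191,861.08 × 14% + 1,268 × $3.11 = $30,804.03.
Line 3 (N-233, Narius, 7,957 units, $1,709,163.60):
Code N-233 is under a tariff-rate quota (threshold 4,635 units). In-quota: 4,635 units at 5.5%; over-quota: 3,322 units at 34.5%.
Pro-rata value split: in-quota = $1,709,163.60 × 4,635/7,957 = $995,598.00; over-quota = $1,709,163.60 − $995,598.00 = $713,565.60.
In-quota duty = $995,598.00 × 5.5% = $54,757.89. Over-quota duty = $713,565.60 × 34.5% = $246,180.13.
Line duty = $54,757.89 + $246,180.13 = $300,938.02.
Line 4 (H-257, Narius, 3,107 kg, $305,790.94):
Base rate for H-257 is 30%.
Origin Narius qualifies under the Bralius–Narius agreement and H-257 is covered: preferential rate 20.5% applies instead.
Duty = $305,790.94 × 20.5% = $62,687.14.
Total = $223,737.28 + $30,804.03 + $300,938.02 + $62,687.14 = $618,166.47.

$618,166.47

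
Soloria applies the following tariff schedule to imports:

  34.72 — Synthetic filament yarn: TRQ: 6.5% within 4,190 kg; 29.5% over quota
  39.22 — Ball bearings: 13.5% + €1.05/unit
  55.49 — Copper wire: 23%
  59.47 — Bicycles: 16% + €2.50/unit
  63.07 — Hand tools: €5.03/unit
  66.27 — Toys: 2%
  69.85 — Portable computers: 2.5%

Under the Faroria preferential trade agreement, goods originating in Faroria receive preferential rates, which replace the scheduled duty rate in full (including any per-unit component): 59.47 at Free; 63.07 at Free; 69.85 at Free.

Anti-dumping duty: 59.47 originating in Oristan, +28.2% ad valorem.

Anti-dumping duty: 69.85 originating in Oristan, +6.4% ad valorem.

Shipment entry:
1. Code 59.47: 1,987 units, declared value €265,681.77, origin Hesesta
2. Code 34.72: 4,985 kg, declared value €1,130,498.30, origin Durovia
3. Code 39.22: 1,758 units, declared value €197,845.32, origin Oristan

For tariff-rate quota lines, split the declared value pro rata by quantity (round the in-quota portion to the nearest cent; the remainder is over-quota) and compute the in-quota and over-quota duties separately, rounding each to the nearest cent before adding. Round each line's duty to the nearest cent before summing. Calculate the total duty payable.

Line 1 (59.47, Hesesta, 1,987 units, €265,681.77):
Base rate for 59.47 is 16% + €2.50/unit.
59.47 has an FTA preferential rate, but origin Hesesta is not Faroria; base rate stands.
The additional-duty order on 59.47 targets Oristan, not Hesesta; it does not apply.
Duty = €265,681.77 × 16% + 1,987 × €2.50 = €47,476.58.
Line 2 (34.72, Durovia, 4,985 kg, €1,130,498.30):
Code 34.72 is under a tariff-rate quota (threshold 4,190 kg). In-quota: 4,190 kg at 6.5%; over-quota: 795 kg at 29.5%.
Pro-rata value split: in-quota = €1,130,498.30 × 4,190/4,985 = €950,208.20; over-quota = €1,130,498.30 − €950,208.20 = €180,290.10.
In-quota duty = €950,208.20 × 6.5% = €61,763.53. Over-quota duty = €180,290.10 × 29.5% = €53,185.58.
Line duty = €61,763.53 + €53,185.58 = €114,949.11.
Line 3 (39.22, Oristan, 1,758 units, €197,845.32):
Base rate for 39.22 is 13.5% + €1.05/unit.
Duty = €197,845.32 × 13.5% + 1,758 × €1.05 = €28,555.02.
Total = €47,476.58 + €114,949.11 + €28,555.02 = €190,980.71.

€190,980.71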